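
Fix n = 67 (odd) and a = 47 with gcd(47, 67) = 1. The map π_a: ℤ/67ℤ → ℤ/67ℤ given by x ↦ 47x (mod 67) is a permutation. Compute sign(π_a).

+1

Trace 15: π^k(15) = [15, 35, 37, 64, 60, 6, 14] for k=0..6.
3 cycles of lengths [33, 33, 1].
With 3 cycles on 67 points, sign = (−1)^{67−3} = +1.
Via Zolotarev, sign(π_{47}) = (47|67) = +1.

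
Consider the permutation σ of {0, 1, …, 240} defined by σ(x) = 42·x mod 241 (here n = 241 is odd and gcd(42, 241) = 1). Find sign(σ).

-1

Start at x=136: 136 → 169 → 109 → 240 → 199 → 164 → 140 → … (one orbit).
Decompose π into cycles: lengths [240, 1] (2 cycles, including the fixed point 0).
241 − 2 = 239 transpositions; sign(π) = (−1)^239 = -1.
Check: (42/241) = -1 by Zolotarev.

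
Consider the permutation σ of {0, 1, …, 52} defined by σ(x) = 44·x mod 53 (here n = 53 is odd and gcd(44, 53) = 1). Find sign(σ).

Start at x=13: 13 → 42 → 46 → 10 → 16 → 15 → 24 → … (one orbit).
The orbit structure of x ↦ 44x mod 53: 5 orbits of sizes [13, 13, 13, 13, 1].
With 5 cycles on 53 points, sign = (−1)^{53−5} = +1.
Check: (44/53) = +1 by Zolotarev.

+1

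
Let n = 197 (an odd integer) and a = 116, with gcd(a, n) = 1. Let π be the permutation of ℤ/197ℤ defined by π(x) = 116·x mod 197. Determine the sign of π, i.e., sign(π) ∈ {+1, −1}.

Trace 25: π^k(25) = [25, 142, 121, 49, 168, 182, 33] for k=0..6.
The orbit structure of x ↦ 116x mod 197: 3 orbits of sizes [98, 98, 1].
sign(π) = (−1)^{n − #cycles} = (−1)^{197−3} = (−1)^194 = +1.

+1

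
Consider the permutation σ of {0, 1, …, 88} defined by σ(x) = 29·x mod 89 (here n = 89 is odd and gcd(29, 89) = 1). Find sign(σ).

Start at x=81: 81 → 35 → 36 → 65 → 16 → 19 → 17 → … (one orbit).
2 cycles of lengths [88, 1].
sign(π) = (−1)^{n − #cycles} = (−1)^{89−2} = (−1)^87 = -1.
Check: (29/89) = -1 by Zolotarev.

-1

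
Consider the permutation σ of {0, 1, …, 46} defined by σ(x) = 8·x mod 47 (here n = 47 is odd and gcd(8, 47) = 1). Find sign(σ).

+1

Start at x=4: 4 → 32 → 21 → 27 → 28 → 36 → 6 → … (one orbit).
3 cycles of lengths [23, 23, 1].
sign(π) = (−1)^{n − #cycles} = (−1)^{47−3} = (−1)^44 = +1.
Via Zolotarev, sign(π_{8}) = (8|47) = +1.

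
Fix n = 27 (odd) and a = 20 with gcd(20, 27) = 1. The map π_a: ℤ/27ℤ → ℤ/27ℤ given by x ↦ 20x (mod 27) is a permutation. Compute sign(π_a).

-1

Trace 22: π^k(22) = [22, 8, 25, 14, 10, 11, 4] for k=0..6.
4 cycles of lengths [18, 6, 2, 1].
27 − 4 = 23 transpositions; sign(π) = (−1)^23 = -1.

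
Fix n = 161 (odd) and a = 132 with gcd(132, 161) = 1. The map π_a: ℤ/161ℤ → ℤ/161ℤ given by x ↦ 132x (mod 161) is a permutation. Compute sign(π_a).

Trace 78: π^k(78) = [78, 153, 71, 34, 141, 97, 85] for k=0..6.
Decompose π into cycles: lengths [22, 22, 22, 22, 22, 22, 22, 2, 2, 2, 1] (11 cycles, including the fixed point 0).
Σ(ℓ_i−1) = 161−11 = 150; sign = (−1)^150 = +1.
Zolotarev: (132|161) = +1, matching the cycle-count sign.

+1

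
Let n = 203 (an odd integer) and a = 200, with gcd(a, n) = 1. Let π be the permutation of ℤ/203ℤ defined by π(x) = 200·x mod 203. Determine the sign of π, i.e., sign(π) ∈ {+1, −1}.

Orbit of 1 under x↦200x: [1, 200, 9, 176, 81, 163, 120]… (length divides ord_203(200)).
Decompose π into cycles: lengths [84, 84, 28, 3, 3, 1] (6 cycles, including the fixed point 0).
203 − 6 = 197 transpositions; sign(π) = (−1)^197 = -1.
(200|203)_J = -1 (Zolotarev's lemma cross-check).

-1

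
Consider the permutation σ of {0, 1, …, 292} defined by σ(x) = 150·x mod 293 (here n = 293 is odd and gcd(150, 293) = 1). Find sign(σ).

+1

Trace 258: π^k(258) = [258, 24, 84, 1, 150, 232, 226] for k=0..6.
π_150 has 5 disjoint cycles with lengths [73, 73, 73, 73, 1] on {0,…,292}.
sign(π) = (−1)^{n − #cycles} = (−1)^{293−5} = (−1)^288 = +1.
(150|293)_J = +1 (Zolotarev's lemma cross-check).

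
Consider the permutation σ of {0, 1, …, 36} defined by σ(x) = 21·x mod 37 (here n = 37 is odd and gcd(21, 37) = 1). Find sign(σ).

+1

Trace 10: π^k(10) = [10, 25, 7, 36, 16, 3, 26] for k=0..6.
Cycle lengths of π_21 on ℤ/37ℤ: [18, 18, 1]; 3 cycles in total.
Σ(ℓ_i−1) = 37−3 = 34; sign = (−1)^34 = +1.
Check: (21/37) = +1 by Zolotarev.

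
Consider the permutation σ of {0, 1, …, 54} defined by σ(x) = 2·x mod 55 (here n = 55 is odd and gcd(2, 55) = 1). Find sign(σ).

Orbit of 8 under x↦2x: [8, 16, 32, 9, 18, 36, 17]… (length divides ord_55(2)).
5 cycles of lengths [20, 20, 10, 4, 1].
With 5 cycles on 55 points, sign = (−1)^{55−5} = +1.

+1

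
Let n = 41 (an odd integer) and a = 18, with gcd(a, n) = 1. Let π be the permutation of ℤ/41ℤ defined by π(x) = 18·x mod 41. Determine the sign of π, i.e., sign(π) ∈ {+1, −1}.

+1

Orbit of 1 under x↦18x: [1, 18, 37, 10, 16]… (length divides ord_41(18)).
Decompose π into cycles: lengths [5, 5, 5, 5, 5, 5, 5, 5, 1] (9 cycles, including the fixed point 0).
With 9 cycles on 41 points, sign = (−1)^{41−9} = +1.
(18|41)_J = +1 (Zolotarev's lemma cross-check).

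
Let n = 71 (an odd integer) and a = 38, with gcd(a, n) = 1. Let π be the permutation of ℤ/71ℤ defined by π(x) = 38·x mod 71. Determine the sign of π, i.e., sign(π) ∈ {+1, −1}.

Start at x=48: 48 → 49 → 16 → 40 → 29 → 37 → 57 → … (one orbit).
π_38 has 3 disjoint cycles with lengths [35, 35, 1] on {0,…,70}.
With 3 cycles on 71 points, sign = (−1)^{71−3} = +1.
(38|71)_J = +1 (Zolotarev's lemma cross-check).

+1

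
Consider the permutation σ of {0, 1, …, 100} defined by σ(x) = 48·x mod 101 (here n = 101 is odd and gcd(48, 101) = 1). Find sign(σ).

-1

Start at x=45: 45 → 39 → 54 → 67 → 85 → 40 → 1 → … (one orbit).
Cycle type of π: 100 + 1; total 2 cycles.
n − c = 101 − 2 = 99; sign = (−1)^99 = -1.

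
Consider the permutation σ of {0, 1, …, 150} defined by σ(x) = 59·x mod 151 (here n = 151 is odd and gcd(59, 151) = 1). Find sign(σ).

Orbit of 1 under x↦59x: [1, 59, 8, 19, 64]… (length divides ord_151(59)).
Cycle type of π: 5×30 + 1; total 31 cycles.
n − c = 151 − 31 = 120; sign = (−1)^120 = +1.
Zolotarev: (59|151) = +1, matching the cycle-count sign.

+1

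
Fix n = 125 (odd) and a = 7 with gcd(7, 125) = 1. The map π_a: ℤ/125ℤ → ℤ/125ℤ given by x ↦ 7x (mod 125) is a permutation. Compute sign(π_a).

Orbit of 18 under x↦7x: [18, 1, 7, 49, 93, 26, 57]… (length divides ord_125(7)).
Cycle lengths of π_7 on ℤ/125ℤ: [20, 20, 20, 20, 20, 4, 4, 4, 4, 4, 4, 1]; 12 cycles in total.
With 12 cycles on 125 points, sign = (−1)^{125−12} = -1.

-1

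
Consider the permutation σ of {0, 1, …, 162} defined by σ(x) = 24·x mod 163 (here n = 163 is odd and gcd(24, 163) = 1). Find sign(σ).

+1

Trace 145: π^k(145) = [145, 57, 64, 69, 26, 135, 143] for k=0..6.
Cycle lengths of π_24 on ℤ/163ℤ: [81, 81, 1]; 3 cycles in total.
n − c = 163 − 3 = 160; sign = (−1)^160 = +1.
The Jacobi symbol (24|163) = +1 (Zolotarev) agrees.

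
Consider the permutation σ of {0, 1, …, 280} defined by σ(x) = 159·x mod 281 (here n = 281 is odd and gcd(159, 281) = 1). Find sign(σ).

-1

Start at x=244: 244 → 18 → 52 → 119 → 94 → 53 → 278 → … (one orbit).
The orbit structure of x ↦ 159x mod 281: 2 orbits of sizes [280, 1].
sign(π) = (−1)^{n − #cycles} = (−1)^{281−2} = (−1)^279 = -1.
Zolotarev: (159|281) = -1, matching the cycle-count sign.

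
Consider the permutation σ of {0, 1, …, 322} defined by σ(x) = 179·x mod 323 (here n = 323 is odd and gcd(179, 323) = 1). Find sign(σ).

Orbit of 189 under x↦179x: [189, 239, 145, 115, 236, 254, 246]… (length divides ord_323(179)).
Decompose π into cycles: lengths [24, 24, 24, 24, 24, 24, 24, 24, 24, 24, 24, 24, 8, 8, 6, 6, 6, 1] (18 cycles, including the fixed point 0).
sign(π) = (−1)^{n − #cycles} = (−1)^{323−18} = (−1)^305 = -1.
Check: (179/323) = -1 by Zolotarev.

-1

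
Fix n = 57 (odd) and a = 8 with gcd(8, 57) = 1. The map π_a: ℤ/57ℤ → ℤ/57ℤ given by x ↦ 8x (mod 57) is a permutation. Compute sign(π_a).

+1

Start at x=50: 50 → 1 → 8 → 7 → 56 → 49 → 50 (one orbit).
The orbit structure of x ↦ 8x mod 57: 11 orbits of sizes [6, 6, 6, 6, 6, 6, 6, 6, 6, 2, 1].
sign(π) = (−1)^{n − #cycles} = (−1)^{57−11} = (−1)^46 = +1.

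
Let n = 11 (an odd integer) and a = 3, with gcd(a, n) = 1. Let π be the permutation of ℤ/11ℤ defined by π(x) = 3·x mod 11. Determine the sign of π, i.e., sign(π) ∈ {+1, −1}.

Trace 9: π^k(9) = [9, 5, 4, 1, 3] for k=0..4.
The orbit structure of x ↦ 3x mod 11: 3 orbits of sizes [5, 5, 1].
11 − 3 = 8 transpositions; sign(π) = (−1)^8 = +1.

+1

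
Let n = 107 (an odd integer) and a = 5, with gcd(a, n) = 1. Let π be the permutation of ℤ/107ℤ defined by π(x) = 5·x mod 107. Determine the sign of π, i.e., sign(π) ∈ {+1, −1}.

Orbit of 96 under x↦5x: [96, 52, 46, 16, 80, 79, 74]… (length divides ord_107(5)).
Cycle type of π: 106 + 1; total 2 cycles.
With 2 cycles on 107 points, sign = (−1)^{107−2} = -1.

-1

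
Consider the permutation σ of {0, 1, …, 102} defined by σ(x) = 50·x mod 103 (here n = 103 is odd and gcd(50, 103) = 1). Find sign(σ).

Start at x=63: 63 → 60 → 13 → 32 → 55 → 72 → 98 → … (one orbit).
π_50 has 3 disjoint cycles with lengths [51, 51, 1] on {0,…,102}.
n − c = 103 − 3 = 100; sign = (−1)^100 = +1.
(50|103)_J = +1 (Zolotarev's lemma cross-check).

+1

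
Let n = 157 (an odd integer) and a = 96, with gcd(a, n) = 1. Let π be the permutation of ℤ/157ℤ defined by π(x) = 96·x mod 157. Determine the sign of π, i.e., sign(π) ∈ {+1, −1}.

-1

Orbit of 11 under x↦96x: [11, 114, 111, 137, 121, 155, 122]… (length divides ord_157(96)).
Cycle lengths of π_96 on ℤ/157ℤ: [156, 1]; 2 cycles in total.
157 − 2 = 155 transpositions; sign(π) = (−1)^155 = -1.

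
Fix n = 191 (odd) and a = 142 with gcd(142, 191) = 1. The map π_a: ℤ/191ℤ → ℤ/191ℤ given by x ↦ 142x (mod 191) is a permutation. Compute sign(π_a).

-1

Start at x=82: 82 → 184 → 152 → 1 → 142 → 109 → 7 → … (one orbit).
20 cycles of lengths [10, 10, 10, 10, 10, 10, 10, 10, 10, 10, 10, 10, 10, 10, 10, 10, 10, 10, 10, 1].
191 − 20 = 171 transpositions; sign(π) = (−1)^171 = -1.
The Jacobi symbol (142|191) = -1 (Zolotarev) agrees.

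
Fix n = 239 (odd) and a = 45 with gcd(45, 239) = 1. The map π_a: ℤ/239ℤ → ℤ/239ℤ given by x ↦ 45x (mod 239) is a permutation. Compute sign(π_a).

+1

Trace 67: π^k(67) = [67, 147, 162, 120, 142, 176, 33] for k=0..6.
Cycle type of π: 119×2 + 1; total 3 cycles.
Σ(ℓ_i−1) = 239−3 = 236; sign = (−1)^236 = +1.
Zolotarev: (45|239) = +1, matching the cycle-count sign.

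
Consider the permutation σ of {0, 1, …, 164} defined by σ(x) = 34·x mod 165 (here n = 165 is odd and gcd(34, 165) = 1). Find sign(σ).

Orbit of 34 under x↦34x: [34, 1]… (length divides ord_165(34)).
The orbit structure of x ↦ 34x mod 165: 99 orbits of sizes [2, 2, 2, 2, 2, 2, 2, 2, 2, 2, 2, 2, 2, 2, 2, 2, 2, 2, 2, 2, 2, 2, 2, 2, 2, 2, 2, 2, 2, 2, 2, 2, 2, 2, 2, 2, 2, 2, 2, 2, 2, 2, 2, 2, 2, 2, 2, 2, 2, 2, 2, 2, 2, 2, 2, 2, 2, 2, 2, 2, 2, 2, 2, 2, 2, 2, 1, 1, 1, 1, 1, 1, 1, 1, 1, 1, 1, 1, 1, 1, 1, 1, 1, 1, 1, 1, 1, 1, 1, 1, 1, 1, 1, 1, 1, 1, 1, 1, 1].
Σ(ℓ_i−1) = 165−99 = 66; sign = (−1)^66 = +1.
The Jacobi symbol (34|165) = +1 (Zolotarev) agrees.

+1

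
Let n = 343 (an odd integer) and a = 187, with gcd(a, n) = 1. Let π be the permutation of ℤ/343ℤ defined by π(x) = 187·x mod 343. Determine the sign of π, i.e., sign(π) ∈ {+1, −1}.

-1

Orbit of 321 under x↦187x: [321, 2, 31, 309, 159, 235, 41]… (length divides ord_343(187)).
Cycle lengths of π_187 on ℤ/343ℤ: [294, 42, 6, 1]; 4 cycles in total.
sign(π) = (−1)^{n − #cycles} = (−1)^{343−4} = (−1)^339 = -1.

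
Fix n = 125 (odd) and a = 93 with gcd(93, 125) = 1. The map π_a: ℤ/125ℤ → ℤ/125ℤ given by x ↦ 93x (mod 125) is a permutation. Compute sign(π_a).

-1

Trace 74: π^k(74) = [74, 7, 26, 43, 124, 32, 101] for k=0..6.
π_93 has 12 disjoint cycles with lengths [20, 20, 20, 20, 20, 4, 4, 4, 4, 4, 4, 1] on {0,…,124}.
125 − 12 = 113 transpositions; sign(π) = (−1)^113 = -1.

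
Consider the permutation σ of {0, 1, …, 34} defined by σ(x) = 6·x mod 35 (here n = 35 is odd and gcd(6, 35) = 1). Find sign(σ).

-1

Trace 1: π^k(1) = [1, 6] for k=0..1.
Decompose π into cycles: lengths [2, 2, 2, 2, 2, 2, 2, 2, 2, 2, 2, 2, 2, 2, 2, 1, 1, 1, 1, 1] (20 cycles, including the fixed point 0).
35 − 20 = 15 transpositions; sign(π) = (−1)^15 = -1.
Zolotarev: (6|35) = -1, matching the cycle-count sign.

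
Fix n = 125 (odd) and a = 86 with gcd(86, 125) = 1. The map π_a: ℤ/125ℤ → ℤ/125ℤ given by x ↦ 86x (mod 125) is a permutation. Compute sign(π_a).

Start at x=76: 76 → 36 → 96 → 6 → 16 → 1 → 86 → … (one orbit).
Cycle type of π: 25×4 + 5×4 + 1×5; total 13 cycles.
With 13 cycles on 125 points, sign = (−1)^{125−13} = +1.
Zolotarev: (86|125) = +1, matching the cycle-count sign.

+1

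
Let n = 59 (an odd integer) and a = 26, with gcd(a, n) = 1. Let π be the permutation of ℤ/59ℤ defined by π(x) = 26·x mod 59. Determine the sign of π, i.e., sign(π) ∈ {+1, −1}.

Trace 1: π^k(1) = [1, 26, 27, 53, 21, 15, 36] for k=0..6.
Cycle lengths of π_26 on ℤ/59ℤ: [29, 29, 1]; 3 cycles in total.
59 − 3 = 56 transpositions; sign(π) = (−1)^56 = +1.
Via Zolotarev, sign(π_{26}) = (26|59) = +1.

+1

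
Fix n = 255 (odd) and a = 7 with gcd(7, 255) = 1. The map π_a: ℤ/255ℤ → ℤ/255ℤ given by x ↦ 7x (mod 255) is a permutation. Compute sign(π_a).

+1

Orbit of 19 under x↦7x: [19, 133, 166, 142, 229, 73, 1]… (length divides ord_255(7)).
Cycle type of π: 16×15 + 4×3 + 1×3; total 21 cycles.
255 − 21 = 234 transpositions; sign(π) = (−1)^234 = +1.
(7|255)_J = +1 (Zolotarev's lemma cross-check).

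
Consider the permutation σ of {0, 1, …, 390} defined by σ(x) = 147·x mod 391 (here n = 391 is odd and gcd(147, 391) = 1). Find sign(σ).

-1

Trace 151: π^k(151) = [151, 301, 64, 24, 9, 150, 154] for k=0..6.
Decompose π into cycles: lengths [176, 176, 16, 11, 11, 1] (6 cycles, including the fixed point 0).
With 6 cycles on 391 points, sign = (−1)^{391−6} = -1.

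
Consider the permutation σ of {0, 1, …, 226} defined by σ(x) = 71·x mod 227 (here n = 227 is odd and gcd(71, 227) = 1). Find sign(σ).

Start at x=71: 71 → 47 → 159 → 166 → 209 → 84 → 62 → … (one orbit).
The orbit structure of x ↦ 71x mod 227: 3 orbits of sizes [113, 113, 1].
With 3 cycles on 227 points, sign = (−1)^{227−3} = +1.
(71|227)_J = +1 (Zolotarev's lemma cross-check).

+1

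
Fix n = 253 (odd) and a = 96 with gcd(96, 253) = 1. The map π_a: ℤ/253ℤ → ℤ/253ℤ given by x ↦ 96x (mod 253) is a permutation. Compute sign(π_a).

-1

Orbit of 59 under x↦96x: [59, 98, 47, 211, 16, 18, 210]… (length divides ord_253(96)).
Cycle type of π: 110×2 + 11×2 + 10 + 1; total 6 cycles.
Σ(ℓ_i−1) = 253−6 = 247; sign = (−1)^247 = -1.
The Jacobi symbol (96|253) = -1 (Zolotarev) agrees.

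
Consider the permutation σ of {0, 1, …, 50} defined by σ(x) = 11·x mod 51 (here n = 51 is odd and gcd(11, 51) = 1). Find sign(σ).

+1

Trace 5: π^k(5) = [5, 4, 44, 25, 20, 16, 23] for k=0..6.
Decompose π into cycles: lengths [16, 16, 16, 2, 1] (5 cycles, including the fixed point 0).
n − c = 51 − 5 = 46; sign = (−1)^46 = +1.
(11|51)_J = +1 (Zolotarev's lemma cross-check).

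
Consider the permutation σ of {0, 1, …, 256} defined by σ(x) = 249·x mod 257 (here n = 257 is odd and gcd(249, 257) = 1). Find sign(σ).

+1

Start at x=128: 128 → 4 → 225 → 256 → 8 → 193 → 255 → … (one orbit).
The orbit structure of x ↦ 249x mod 257: 17 orbits of sizes [16, 16, 16, 16, 16, 16, 16, 16, 16, 16, 16, 16, 16, 16, 16, 16, 1].
With 17 cycles on 257 points, sign = (−1)^{257−17} = +1.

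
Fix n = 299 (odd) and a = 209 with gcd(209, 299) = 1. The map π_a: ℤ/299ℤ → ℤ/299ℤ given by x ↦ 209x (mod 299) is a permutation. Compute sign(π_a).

Orbit of 170 under x↦209x: [170, 248, 105, 118, 144, 196, 1]… (length divides ord_299(209)).
Cycle type of π: 11×26 + 1×13; total 39 cycles.
With 39 cycles on 299 points, sign = (−1)^{299−39} = +1.
Zolotarev: (209|299) = +1, matching the cycle-count sign.

+1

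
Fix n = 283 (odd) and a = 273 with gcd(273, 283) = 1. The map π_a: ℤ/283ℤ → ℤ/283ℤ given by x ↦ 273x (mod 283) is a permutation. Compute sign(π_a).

-1

Trace 246: π^k(246) = [246, 87, 262, 210, 164, 58, 269] for k=0..6.
Cycle type of π: 282 + 1; total 2 cycles.
With 2 cycles on 283 points, sign = (−1)^{283−2} = -1.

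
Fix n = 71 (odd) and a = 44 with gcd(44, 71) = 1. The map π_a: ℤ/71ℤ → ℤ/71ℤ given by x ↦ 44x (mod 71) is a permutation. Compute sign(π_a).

Start at x=50: 50 → 70 → 27 → 52 → 16 → 65 → 20 → … (one orbit).
The orbit structure of x ↦ 44x mod 71: 2 orbits of sizes [70, 1].
2 cycles on 71: each ℓ→(−1)^(ℓ−1), product (−1)^69 = -1.
Via Zolotarev, sign(π_{44}) = (44|71) = -1.

-1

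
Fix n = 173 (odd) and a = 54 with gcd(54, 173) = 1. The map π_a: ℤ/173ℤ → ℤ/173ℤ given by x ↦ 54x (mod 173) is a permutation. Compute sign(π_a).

Trace 109: π^k(109) = [109, 4, 43, 73, 136, 78, 60] for k=0..6.
Cycle type of π: 86×2 + 1; total 3 cycles.
With 3 cycles on 173 points, sign = (−1)^{173−3} = +1.

+1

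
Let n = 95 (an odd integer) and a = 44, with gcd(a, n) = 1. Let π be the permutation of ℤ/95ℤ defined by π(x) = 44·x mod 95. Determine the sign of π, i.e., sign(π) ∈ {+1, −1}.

+1

Orbit of 24 under x↦44x: [24, 11, 9, 16, 39, 6, 74]… (length divides ord_95(44)).
Cycle lengths of π_44 on ℤ/95ℤ: [18, 18, 18, 18, 9, 9, 2, 2, 1]; 9 cycles in total.
Σ(ℓ_i−1) = 95−9 = 86; sign = (−1)^86 = +1.
Zolotarev: (44|95) = +1, matching the cycle-count sign.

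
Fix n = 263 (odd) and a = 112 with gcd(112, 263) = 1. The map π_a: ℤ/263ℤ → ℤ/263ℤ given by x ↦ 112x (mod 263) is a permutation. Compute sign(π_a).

-1

Orbit of 195 under x↦112x: [195, 11, 180, 172, 65, 179, 60]… (length divides ord_263(112)).
2 cycles of lengths [262, 1].
2 cycles on 263: each ℓ→(−1)^(ℓ−1), product (−1)^261 = -1.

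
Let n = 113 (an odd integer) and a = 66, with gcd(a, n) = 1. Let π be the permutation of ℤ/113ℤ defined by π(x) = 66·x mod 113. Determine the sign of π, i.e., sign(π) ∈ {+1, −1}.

Start at x=6: 6 → 57 → 33 → 31 → 12 → 1 → 66 → … (one orbit).
π_66 has 2 disjoint cycles with lengths [112, 1] on {0,…,112}.
With 2 cycles on 113 points, sign = (−1)^{113−2} = -1.
Zolotarev: (66|113) = -1, matching the cycle-count sign.

-1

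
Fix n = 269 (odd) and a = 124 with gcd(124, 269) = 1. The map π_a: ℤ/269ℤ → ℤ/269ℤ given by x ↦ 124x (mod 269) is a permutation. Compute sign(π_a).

-1

Start at x=214: 214 → 174 → 56 → 219 → 256 → 2 → 248 → … (one orbit).
Cycle type of π: 268 + 1; total 2 cycles.
With 2 cycles on 269 points, sign = (−1)^{269−2} = -1.
Check: (124/269) = -1 by Zolotarev.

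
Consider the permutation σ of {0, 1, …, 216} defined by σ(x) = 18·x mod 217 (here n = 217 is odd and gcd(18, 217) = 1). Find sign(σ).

Orbit of 8 under x↦18x: [8, 144, 205, 1, 18, 107, 190]… (length divides ord_217(18)).
π_18 has 17 disjoint cycles with lengths [15, 15, 15, 15, 15, 15, 15, 15, 15, 15, 15, 15, 15, 15, 3, 3, 1] on {0,…,216}.
With 17 cycles on 217 points, sign = (−1)^{217−17} = +1.
The Jacobi symbol (18|217) = +1 (Zolotarev) agrees.

+1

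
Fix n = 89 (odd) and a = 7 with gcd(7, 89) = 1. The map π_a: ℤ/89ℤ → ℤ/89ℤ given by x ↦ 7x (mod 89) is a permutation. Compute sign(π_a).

Orbit of 86 under x↦7x: [86, 68, 31, 39, 6, 42, 27]… (length divides ord_89(7)).
Cycle lengths of π_7 on ℤ/89ℤ: [88, 1]; 2 cycles in total.
2 cycles on 89: each ℓ→(−1)^(ℓ−1), product (−1)^87 = -1.

-1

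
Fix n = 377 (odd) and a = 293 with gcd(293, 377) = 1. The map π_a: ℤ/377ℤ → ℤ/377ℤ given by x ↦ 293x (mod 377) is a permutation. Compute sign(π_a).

+1

Orbit of 248 under x↦293x: [248, 280, 231, 200, 165, 89, 64]… (length divides ord_377(293)).
The orbit structure of x ↦ 293x mod 377: 7 orbits of sizes [84, 84, 84, 84, 28, 12, 1].
377 − 7 = 370 transpositions; sign(π) = (−1)^370 = +1.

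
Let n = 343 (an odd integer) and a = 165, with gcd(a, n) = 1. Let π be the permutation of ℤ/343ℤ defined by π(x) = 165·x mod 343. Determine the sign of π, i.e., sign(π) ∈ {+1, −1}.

+1

Orbit of 226 under x↦165x: [226, 246, 116, 275, 99, 214, 324]… (length divides ord_343(165)).
Decompose π into cycles: lengths [21, 21, 21, 21, 21, 21, 21, 21, 21, 21, 21, 21, 21, 21, 3, 3, 3, 3, 3, 3, 3, 3, 3, 3, 3, 3, 3, 3, 3, 3, 1] (31 cycles, including the fixed point 0).
31 cycles on 343: each ℓ→(−1)^(ℓ−1), product (−1)^312 = +1.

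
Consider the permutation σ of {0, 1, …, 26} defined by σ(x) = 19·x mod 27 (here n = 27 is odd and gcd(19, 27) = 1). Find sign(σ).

Orbit of 1 under x↦19x: [1, 19, 10]… (length divides ord_27(19)).
Decompose π into cycles: lengths [3, 3, 3, 3, 3, 3, 1, 1, 1, 1, 1, 1, 1, 1, 1] (15 cycles, including the fixed point 0).
27 − 15 = 12 transpositions; sign(π) = (−1)^12 = +1.

+1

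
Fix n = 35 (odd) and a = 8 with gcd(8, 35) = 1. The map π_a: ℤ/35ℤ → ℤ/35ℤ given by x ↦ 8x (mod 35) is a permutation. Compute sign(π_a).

-1

Trace 29: π^k(29) = [29, 22, 1, 8] for k=0..3.
The orbit structure of x ↦ 8x mod 35: 14 orbits of sizes [4, 4, 4, 4, 4, 4, 4, 1, 1, 1, 1, 1, 1, 1].
sign(π) = (−1)^{n − #cycles} = (−1)^{35−14} = (−1)^21 = -1.
Zolotarev: (8|35) = -1, matching the cycle-count sign.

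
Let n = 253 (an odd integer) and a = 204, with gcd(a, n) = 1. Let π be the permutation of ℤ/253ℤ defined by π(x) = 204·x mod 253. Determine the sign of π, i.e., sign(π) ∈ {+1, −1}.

Orbit of 104 under x↦204x: [104, 217, 246, 90, 144, 28, 146]… (length divides ord_253(204)).
Cycle type of π: 110×2 + 22 + 10 + 1; total 5 cycles.
253 − 5 = 248 transpositions; sign(π) = (−1)^248 = +1.

+1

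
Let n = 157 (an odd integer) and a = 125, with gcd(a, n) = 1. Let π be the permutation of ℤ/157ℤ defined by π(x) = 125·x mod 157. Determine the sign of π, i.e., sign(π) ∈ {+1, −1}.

-1

Start at x=82: 82 → 45 → 130 → 79 → 141 → 41 → 101 → … (one orbit).
Cycle type of π: 52×3 + 1; total 4 cycles.
With 4 cycles on 157 points, sign = (−1)^{157−4} = -1.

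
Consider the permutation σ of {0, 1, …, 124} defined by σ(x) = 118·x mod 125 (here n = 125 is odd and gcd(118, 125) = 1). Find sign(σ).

-1

Orbit of 118 under x↦118x: [118, 49, 32, 26, 68, 24, 82]… (length divides ord_125(118)).
Decompose π into cycles: lengths [20, 20, 20, 20, 20, 4, 4, 4, 4, 4, 4, 1] (12 cycles, including the fixed point 0).
12 cycles on 125: each ℓ→(−1)^(ℓ−1), product (−1)^113 = -1.
The Jacobi symbol (118|125) = -1 (Zolotarev) agrees.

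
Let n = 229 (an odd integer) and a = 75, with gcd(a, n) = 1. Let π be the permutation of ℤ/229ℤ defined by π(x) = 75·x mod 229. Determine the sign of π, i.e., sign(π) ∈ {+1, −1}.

+1

Start at x=42: 42 → 173 → 151 → 104 → 14 → 134 → 203 → … (one orbit).
π_75 has 5 disjoint cycles with lengths [57, 57, 57, 57, 1] on {0,…,228}.
229 − 5 = 224 transpositions; sign(π) = (−1)^224 = +1.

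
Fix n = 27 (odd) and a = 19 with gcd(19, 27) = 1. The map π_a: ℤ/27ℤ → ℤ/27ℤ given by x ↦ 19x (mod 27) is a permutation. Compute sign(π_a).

+1

Orbit of 19 under x↦19x: [19, 10, 1]… (length divides ord_27(19)).
The orbit structure of x ↦ 19x mod 27: 15 orbits of sizes [3, 3, 3, 3, 3, 3, 1, 1, 1, 1, 1, 1, 1, 1, 1].
15 cycles on 27: each ℓ→(−1)^(ℓ−1), product (−1)^12 = +1.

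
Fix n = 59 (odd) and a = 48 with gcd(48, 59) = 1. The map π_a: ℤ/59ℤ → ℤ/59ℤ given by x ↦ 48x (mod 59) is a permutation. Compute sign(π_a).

+1

Orbit of 35 under x↦48x: [35, 28, 46, 25, 20, 16, 1]… (length divides ord_59(48)).
Cycle lengths of π_48 on ℤ/59ℤ: [29, 29, 1]; 3 cycles in total.
With 3 cycles on 59 points, sign = (−1)^{59−3} = +1.
The Jacobi symbol (48|59) = +1 (Zolotarev) agrees.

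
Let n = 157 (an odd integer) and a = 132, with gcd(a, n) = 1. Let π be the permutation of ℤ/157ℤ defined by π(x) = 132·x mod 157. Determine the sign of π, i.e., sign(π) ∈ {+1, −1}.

Start at x=115: 115 → 108 → 126 → 147 → 93 → 30 → 35 → … (one orbit).
5 cycles of lengths [39, 39, 39, 39, 1].
157 − 5 = 152 transpositions; sign(π) = (−1)^152 = +1.
(132|157)_J = +1 (Zolotarev's lemma cross-check).

+1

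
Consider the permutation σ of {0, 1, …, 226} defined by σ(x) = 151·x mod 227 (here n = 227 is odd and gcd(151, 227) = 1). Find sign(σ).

Trace 11: π^k(11) = [11, 72, 203, 8, 73, 127, 109] for k=0..6.
Cycle type of π: 226 + 1; total 2 cycles.
2 cycles on 227: each ℓ→(−1)^(ℓ−1), product (−1)^225 = -1.
Zolotarev: (151|227) = -1, matching the cycle-count sign.

-1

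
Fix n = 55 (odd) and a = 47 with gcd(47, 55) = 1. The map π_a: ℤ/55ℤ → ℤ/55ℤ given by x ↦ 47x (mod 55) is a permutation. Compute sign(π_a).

Start at x=49: 49 → 48 → 1 → 47 → 9 → 38 → 26 → … (one orbit).
π_47 has 6 disjoint cycles with lengths [20, 20, 5, 5, 4, 1] on {0,…,54}.
With 6 cycles on 55 points, sign = (−1)^{55−6} = -1.
(47|55)_J = -1 (Zolotarev's lemma cross-check).

-1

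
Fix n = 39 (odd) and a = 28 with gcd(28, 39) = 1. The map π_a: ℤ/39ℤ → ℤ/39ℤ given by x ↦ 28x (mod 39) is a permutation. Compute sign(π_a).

-1

Orbit of 37 under x↦28x: [37, 22, 31, 10, 7, 1, 28]… (length divides ord_39(28)).
π_28 has 6 disjoint cycles with lengths [12, 12, 12, 1, 1, 1] on {0,…,38}.
With 6 cycles on 39 points, sign = (−1)^{39−6} = -1.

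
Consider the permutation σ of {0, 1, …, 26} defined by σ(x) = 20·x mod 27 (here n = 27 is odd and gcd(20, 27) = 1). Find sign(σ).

Trace 19: π^k(19) = [19, 2, 13, 17, 16, 23, 1] for k=0..6.
π_20 has 4 disjoint cycles with lengths [18, 6, 2, 1] on {0,…,26}.
sign(π) = (−1)^{n − #cycles} = (−1)^{27−4} = (−1)^23 = -1.

-1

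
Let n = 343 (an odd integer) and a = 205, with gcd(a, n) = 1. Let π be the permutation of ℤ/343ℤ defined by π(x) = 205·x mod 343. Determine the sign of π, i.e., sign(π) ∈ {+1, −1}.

+1

Trace 246: π^k(246) = [246, 9, 130, 239, 289, 249, 281] for k=0..6.
Decompose π into cycles: lengths [147, 147, 21, 21, 3, 3, 1] (7 cycles, including the fixed point 0).
With 7 cycles on 343 points, sign = (−1)^{343−7} = +1.
Check: (205/343) = +1 by Zolotarev.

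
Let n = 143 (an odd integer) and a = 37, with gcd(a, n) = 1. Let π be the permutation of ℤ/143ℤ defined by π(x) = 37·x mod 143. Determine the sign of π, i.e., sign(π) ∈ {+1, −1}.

-1

Trace 58: π^k(58) = [58, 1, 37, 82, 31, 3, 111] for k=0..6.
6 cycles of lengths [60, 60, 12, 5, 5, 1].
6 cycles on 143: each ℓ→(−1)^(ℓ−1), product (−1)^137 = -1.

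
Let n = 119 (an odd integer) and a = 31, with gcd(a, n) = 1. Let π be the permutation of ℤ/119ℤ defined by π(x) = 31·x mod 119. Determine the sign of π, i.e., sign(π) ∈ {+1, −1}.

+1

Orbit of 25 under x↦31x: [25, 61, 106, 73, 2, 62, 18]… (length divides ord_119(31)).
Cycle type of π: 48×2 + 16 + 6 + 1; total 5 cycles.
With 5 cycles on 119 points, sign = (−1)^{119−5} = +1.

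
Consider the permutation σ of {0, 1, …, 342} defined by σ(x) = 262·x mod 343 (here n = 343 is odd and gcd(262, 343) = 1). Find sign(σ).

Trace 312: π^k(312) = [312, 110, 8, 38, 9, 300, 53] for k=0..6.
π_262 has 4 disjoint cycles with lengths [294, 42, 6, 1] on {0,…,342}.
n − c = 343 − 4 = 339; sign = (−1)^339 = -1.
Zolotarev: (262|343) = -1, matching the cycle-count sign.

-1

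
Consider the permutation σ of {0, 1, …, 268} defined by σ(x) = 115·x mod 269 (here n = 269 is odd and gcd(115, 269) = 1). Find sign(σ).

Orbit of 136 under x↦115x: [136, 38, 66, 58, 214, 131, 1]… (length divides ord_269(115)).
Cycle type of π: 67×4 + 1; total 5 cycles.
With 5 cycles on 269 points, sign = (−1)^{269−5} = +1.
Zolotarev: (115|269) = +1, matching the cycle-count sign.

+1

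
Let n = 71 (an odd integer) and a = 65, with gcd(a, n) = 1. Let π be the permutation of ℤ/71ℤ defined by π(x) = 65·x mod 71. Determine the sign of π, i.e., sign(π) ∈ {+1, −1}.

Trace 64: π^k(64) = [64, 42, 32, 21, 16, 46, 8] for k=0..6.
The orbit structure of x ↦ 65x mod 71: 2 orbits of sizes [70, 1].
sign(π) = (−1)^{n − #cycles} = (−1)^{71−2} = (−1)^69 = -1.
Via Zolotarev, sign(π_{65}) = (65|71) = -1.

-1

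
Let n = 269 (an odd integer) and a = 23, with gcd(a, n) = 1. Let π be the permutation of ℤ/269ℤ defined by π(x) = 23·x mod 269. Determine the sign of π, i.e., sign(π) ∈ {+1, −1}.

Start at x=196: 196 → 204 → 119 → 47 → 5 → 115 → 224 → … (one orbit).
The orbit structure of x ↦ 23x mod 269: 5 orbits of sizes [67, 67, 67, 67, 1].
5 cycles on 269: each ℓ→(−1)^(ℓ−1), product (−1)^264 = +1.
(23|269)_J = +1 (Zolotarev's lemma cross-check).

+1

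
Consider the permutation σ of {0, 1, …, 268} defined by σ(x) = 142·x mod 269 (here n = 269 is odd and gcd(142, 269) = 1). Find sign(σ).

Orbit of 220 under x↦142x: [220, 36, 1, 142, 258, 52, 121]… (length divides ord_269(142)).
Decompose π into cycles: lengths [67, 67, 67, 67, 1] (5 cycles, including the fixed point 0).
5 cycles on 269: each ℓ→(−1)^(ℓ−1), product (−1)^264 = +1.
(142|269)_J = +1 (Zolotarev's lemma cross-check).

+1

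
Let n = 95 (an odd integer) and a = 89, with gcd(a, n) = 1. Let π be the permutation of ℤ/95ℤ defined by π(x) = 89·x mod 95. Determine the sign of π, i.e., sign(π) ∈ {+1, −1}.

-1

Trace 16: π^k(16) = [16, 94, 6, 59, 26, 34, 81] for k=0..6.
8 cycles of lengths [18, 18, 18, 18, 18, 2, 2, 1].
Σ(ℓ_i−1) = 95−8 = 87; sign = (−1)^87 = -1.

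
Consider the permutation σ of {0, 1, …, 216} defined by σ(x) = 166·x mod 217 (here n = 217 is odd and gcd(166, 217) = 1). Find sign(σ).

Start at x=26: 26 → 193 → 139 → 72 → 17 → 1 → 166 → … (one orbit).
Cycle type of π: 30×7 + 6 + 1; total 9 cycles.
Σ(ℓ_i−1) = 217−9 = 208; sign = (−1)^208 = +1.
Zolotarev: (166|217) = +1, matching the cycle-count sign.

+1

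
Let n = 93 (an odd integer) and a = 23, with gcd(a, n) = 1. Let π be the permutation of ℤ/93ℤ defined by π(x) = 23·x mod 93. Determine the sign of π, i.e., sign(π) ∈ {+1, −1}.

Trace 23: π^k(23) = [23, 64, 77, 4, 92, 70, 29] for k=0..6.
Cycle lengths of π_23 on ℤ/93ℤ: [10, 10, 10, 10, 10, 10, 10, 10, 10, 2, 1]; 11 cycles in total.
11 cycles on 93: each ℓ→(−1)^(ℓ−1), product (−1)^82 = +1.
(23|93)_J = +1 (Zolotarev's lemma cross-check).

+1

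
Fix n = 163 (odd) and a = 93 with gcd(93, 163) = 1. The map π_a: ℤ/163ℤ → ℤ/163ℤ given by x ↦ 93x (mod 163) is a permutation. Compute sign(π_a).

Trace 104: π^k(104) = [104, 55, 62, 61, 131, 121, 6] for k=0..6.
Cycle lengths of π_93 on ℤ/163ℤ: [81, 81, 1]; 3 cycles in total.
sign(π) = (−1)^{n − #cycles} = (−1)^{163−3} = (−1)^160 = +1.

+1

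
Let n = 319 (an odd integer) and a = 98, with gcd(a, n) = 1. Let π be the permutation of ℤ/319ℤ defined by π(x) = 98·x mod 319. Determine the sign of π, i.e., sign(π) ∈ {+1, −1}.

+1

Trace 78: π^k(78) = [78, 307, 100, 230, 210, 164, 122] for k=0..6.
17 cycles of lengths [28, 28, 28, 28, 28, 28, 28, 28, 28, 28, 28, 2, 2, 2, 2, 2, 1].
sign(π) = (−1)^{n − #cycles} = (−1)^{319−17} = (−1)^302 = +1.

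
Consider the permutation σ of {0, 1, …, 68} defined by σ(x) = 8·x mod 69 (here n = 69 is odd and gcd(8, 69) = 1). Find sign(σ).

Trace 52: π^k(52) = [52, 2, 16, 59, 58, 50, 55] for k=0..6.
The orbit structure of x ↦ 8x mod 69: 6 orbits of sizes [22, 22, 11, 11, 2, 1].
69 − 6 = 63 transpositions; sign(π) = (−1)^63 = -1.
Zolotarev: (8|69) = -1, matching the cycle-count sign.

-1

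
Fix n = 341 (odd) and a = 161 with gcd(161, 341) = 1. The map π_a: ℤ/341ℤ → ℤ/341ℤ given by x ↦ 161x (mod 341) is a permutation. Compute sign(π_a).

Trace 274: π^k(274) = [274, 125, 6, 284, 30, 56, 150] for k=0..6.
Decompose π into cycles: lengths [30, 30, 30, 30, 30, 30, 30, 30, 30, 30, 10, 6, 6, 6, 6, 6, 1] (17 cycles, including the fixed point 0).
sign(π) = (−1)^{n − #cycles} = (−1)^{341−17} = (−1)^324 = +1.
(161|341)_J = +1 (Zolotarev's lemma cross-check).

+1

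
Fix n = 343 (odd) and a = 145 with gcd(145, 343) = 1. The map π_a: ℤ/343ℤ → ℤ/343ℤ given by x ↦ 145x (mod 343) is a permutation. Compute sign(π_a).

Orbit of 157 under x↦145x: [157, 127, 236, 263, 62, 72, 150]… (length divides ord_343(145)).
π_145 has 4 disjoint cycles with lengths [294, 42, 6, 1] on {0,…,342}.
Σ(ℓ_i−1) = 343−4 = 339; sign = (−1)^339 = -1.

-1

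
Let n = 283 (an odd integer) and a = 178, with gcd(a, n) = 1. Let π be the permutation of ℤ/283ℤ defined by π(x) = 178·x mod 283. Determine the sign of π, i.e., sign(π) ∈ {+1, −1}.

-1

Trace 200: π^k(200) = [200, 225, 147, 130, 217, 138, 226] for k=0..6.
Cycle type of π: 282 + 1; total 2 cycles.
Σ(ℓ_i−1) = 283−2 = 281; sign = (−1)^281 = -1.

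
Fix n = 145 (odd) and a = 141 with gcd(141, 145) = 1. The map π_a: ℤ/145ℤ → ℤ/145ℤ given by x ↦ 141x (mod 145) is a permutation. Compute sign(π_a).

+1

Start at x=36: 36 → 1 → 141 → 16 → 81 → 111 → 136 → 36 (one orbit).
Cycle type of π: 7×20 + 1×5; total 25 cycles.
Σ(ℓ_i−1) = 145−25 = 120; sign = (−1)^120 = +1.
Via Zolotarev, sign(π_{141}) = (141|145) = +1.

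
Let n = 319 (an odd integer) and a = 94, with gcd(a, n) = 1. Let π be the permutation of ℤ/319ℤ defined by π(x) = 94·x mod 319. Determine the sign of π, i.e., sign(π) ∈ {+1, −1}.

-1

Start at x=175: 175 → 181 → 107 → 169 → 255 → 45 → 83 → … (one orbit).
The orbit structure of x ↦ 94x mod 319: 10 orbits of sizes [70, 70, 70, 70, 10, 7, 7, 7, 7, 1].
Σ(ℓ_i−1) = 319−10 = 309; sign = (−1)^309 = -1.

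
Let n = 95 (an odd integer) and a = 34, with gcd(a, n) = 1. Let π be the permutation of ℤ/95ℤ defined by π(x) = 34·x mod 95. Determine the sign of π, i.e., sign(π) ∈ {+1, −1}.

-1

Start at x=1: 1 → 34 → 16 → 69 → 66 → 59 → 11 → … (one orbit).
π_34 has 8 disjoint cycles with lengths [18, 18, 18, 18, 18, 2, 2, 1] on {0,…,94}.
8 cycles on 95: each ℓ→(−1)^(ℓ−1), product (−1)^87 = -1.
Via Zolotarev, sign(π_{34}) = (34|95) = -1.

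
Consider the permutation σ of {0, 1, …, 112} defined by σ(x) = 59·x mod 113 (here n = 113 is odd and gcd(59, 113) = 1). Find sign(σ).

-1

Start at x=107: 107 → 98 → 19 → 104 → 34 → 85 → 43 → … (one orbit).
The orbit structure of x ↦ 59x mod 113: 2 orbits of sizes [112, 1].
2 cycles on 113: each ℓ→(−1)^(ℓ−1), product (−1)^111 = -1.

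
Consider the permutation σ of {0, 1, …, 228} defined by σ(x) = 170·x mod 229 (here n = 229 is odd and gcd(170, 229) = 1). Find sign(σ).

Start at x=108: 108 → 40 → 159 → 8 → 215 → 139 → 43 → … (one orbit).
Cycle lengths of π_170 on ℤ/229ℤ: [228, 1]; 2 cycles in total.
With 2 cycles on 229 points, sign = (−1)^{229−2} = -1.
Via Zolotarev, sign(π_{170}) = (170|229) = -1.

-1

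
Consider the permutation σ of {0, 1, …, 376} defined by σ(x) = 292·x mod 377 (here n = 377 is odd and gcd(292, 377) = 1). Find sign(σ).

+1

Trace 4: π^k(4) = [4, 37, 248, 32, 296, 99, 256] for k=0..6.
7 cycles of lengths [84, 84, 84, 84, 28, 12, 1].
Σ(ℓ_i−1) = 377−7 = 370; sign = (−1)^370 = +1.
Via Zolotarev, sign(π_{292}) = (292|377) = +1.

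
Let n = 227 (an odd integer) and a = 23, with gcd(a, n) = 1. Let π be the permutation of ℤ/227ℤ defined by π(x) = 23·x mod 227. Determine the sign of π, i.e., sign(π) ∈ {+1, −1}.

Orbit of 110 under x↦23x: [110, 33, 78, 205, 175, 166, 186]… (length divides ord_227(23)).
Decompose π into cycles: lengths [113, 113, 1] (3 cycles, including the fixed point 0).
227 − 3 = 224 transpositions; sign(π) = (−1)^224 = +1.
Zolotarev: (23|227) = +1, matching the cycle-count sign.

+1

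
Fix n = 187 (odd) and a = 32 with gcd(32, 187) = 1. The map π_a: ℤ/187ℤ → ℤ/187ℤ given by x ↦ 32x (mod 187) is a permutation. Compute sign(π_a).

-1

Trace 89: π^k(89) = [89, 43, 67, 87, 166, 76, 1] for k=0..6.
π_32 has 28 disjoint cycles with lengths [8, 8, 8, 8, 8, 8, 8, 8, 8, 8, 8, 8, 8, 8, 8, 8, 8, 8, 8, 8, 8, 8, 2, 2, 2, 2, 2, 1] on {0,…,186}.
With 28 cycles on 187 points, sign = (−1)^{187−28} = -1.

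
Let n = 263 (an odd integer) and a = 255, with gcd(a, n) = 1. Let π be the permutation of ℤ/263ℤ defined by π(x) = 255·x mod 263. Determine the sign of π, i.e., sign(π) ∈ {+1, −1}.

Start at x=45: 45 → 166 → 250 → 104 → 220 → 81 → 141 → … (one orbit).
Cycle type of π: 262 + 1; total 2 cycles.
Σ(ℓ_i−1) = 263−2 = 261; sign = (−1)^261 = -1.

-1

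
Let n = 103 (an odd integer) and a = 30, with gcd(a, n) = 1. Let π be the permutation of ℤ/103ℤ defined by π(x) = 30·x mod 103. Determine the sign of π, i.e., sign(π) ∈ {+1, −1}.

+1

Orbit of 13 under x↦30x: [13, 81, 61, 79, 1, 30, 76]… (length divides ord_103(30)).
Decompose π into cycles: lengths [17, 17, 17, 17, 17, 17, 1] (7 cycles, including the fixed point 0).
7 cycles on 103: each ℓ→(−1)^(ℓ−1), product (−1)^96 = +1.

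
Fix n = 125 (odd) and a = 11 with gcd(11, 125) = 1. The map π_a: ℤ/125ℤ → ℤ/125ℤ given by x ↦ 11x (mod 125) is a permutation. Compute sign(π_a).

+1

Orbit of 31 under x↦11x: [31, 91, 1, 11, 121, 81, 16]… (length divides ord_125(11)).
Cycle lengths of π_11 on ℤ/125ℤ: [25, 25, 25, 25, 5, 5, 5, 5, 1, 1, 1, 1, 1]; 13 cycles in total.
sign(π) = (−1)^{n − #cycles} = (−1)^{125−13} = (−1)^112 = +1.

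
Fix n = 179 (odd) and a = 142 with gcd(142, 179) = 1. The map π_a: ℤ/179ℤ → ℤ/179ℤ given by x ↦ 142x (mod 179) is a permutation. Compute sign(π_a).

Start at x=9: 9 → 25 → 149 → 36 → 100 → 59 → 144 → … (one orbit).
Cycle type of π: 89×2 + 1; total 3 cycles.
Σ(ℓ_i−1) = 179−3 = 176; sign = (−1)^176 = +1.

+1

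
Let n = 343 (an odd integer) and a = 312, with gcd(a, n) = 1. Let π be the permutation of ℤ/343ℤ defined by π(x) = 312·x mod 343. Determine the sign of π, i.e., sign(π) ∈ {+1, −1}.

Orbit of 214 under x↦312x: [214, 226, 197, 67, 324, 246, 263]… (length divides ord_343(312)).
Decompose π into cycles: lengths [21, 21, 21, 21, 21, 21, 21, 21, 21, 21, 21, 21, 21, 21, 3, 3, 3, 3, 3, 3, 3, 3, 3, 3, 3, 3, 3, 3, 3, 3, 1] (31 cycles, including the fixed point 0).
With 31 cycles on 343 points, sign = (−1)^{343−31} = +1.

+1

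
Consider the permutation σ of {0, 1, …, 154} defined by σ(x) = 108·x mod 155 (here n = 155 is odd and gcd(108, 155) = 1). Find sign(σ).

+1

Orbit of 77 under x↦108x: [77, 101, 58, 64, 92, 16, 23]… (length divides ord_155(108)).
Cycle type of π: 20×6 + 10×3 + 4 + 1; total 11 cycles.
n − c = 155 − 11 = 144; sign = (−1)^144 = +1.
Via Zolotarev, sign(π_{108}) = (108|155) = +1.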